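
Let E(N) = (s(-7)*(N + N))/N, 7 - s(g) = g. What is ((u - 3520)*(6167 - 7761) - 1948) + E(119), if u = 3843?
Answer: -516782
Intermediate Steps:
s(g) = 7 - g
E(N) = 28 (E(N) = ((7 - 1*(-7))*(N + N))/N = ((7 + 7)*(2*N))/N = (14*(2*N))/N = (28*N)/N = 28)
((u - 3520)*(6167 - 7761) - 1948) + E(119) = ((3843 - 3520)*(6167 - 7761) - 1948) + 28 = (323*(-1594) - 1948) + 28 = (-514862 - 1948) + 28 = -516810 + 28 = -516782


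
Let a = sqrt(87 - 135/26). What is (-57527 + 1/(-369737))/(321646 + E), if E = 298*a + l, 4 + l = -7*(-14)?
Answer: -44481871753124000/248763068157389401 + 1584604599800*sqrt(55302)/248763068157389401 ≈ -0.17731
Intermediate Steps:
l = 94 (l = -4 - 7*(-14) = -4 + 98 = 94)
a = sqrt(55302)/26 (a = sqrt(87 - 135*1/26) = sqrt(87 - 135/26) = sqrt(2127/26) = sqrt(55302)/26 ≈ 9.0448)
E = 94 + 149*sqrt(55302)/13 (E = 298*(sqrt(55302)/26) + 94 = 149*sqrt(55302)/13 + 94 = 94 + 149*sqrt(55302)/13 ≈ 2789.3)
(-57527 + 1/(-369737))/(321646 + E) = (-57527 + 1/(-369737))/(321646 + (94 + 149*sqrt(55302)/13)) = (-57527 - 1/369737)/(321740 + 149*sqrt(55302)/13) = -21269860400/(369737*(321740 + 149*sqrt(55302)/13))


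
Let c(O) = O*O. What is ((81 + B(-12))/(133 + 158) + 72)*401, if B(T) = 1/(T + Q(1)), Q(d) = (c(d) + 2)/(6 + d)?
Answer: 683170066/23571 ≈ 28984.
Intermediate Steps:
c(O) = O²
Q(d) = (2 + d²)/(6 + d) (Q(d) = (d² + 2)/(6 + d) = (2 + d²)/(6 + d))
B(T) = 1/(3/7 + T) (B(T) = 1/(T + (2 + 1²)/(6 + 1)) = 1/(T + (2 + 1)/7) = 1/(T + (⅐)*3) = 1/(T + 3/7) = 1/(3/7 + T))
((81 + B(-12))/(133 + 158) + 72)*401 = ((81 + 7/(3 + 7*(-12)))/(133 + 158) + 72)*401 = ((81 + 7/(3 - 84))/291 + 72)*401 = ((81 + 7/(-81))*(1/291) + 72)*401 = ((81 + 7*(-1/81))*(1/291) + 72)*401 = ((81 - 7/81)*(1/291) + 72)*401 = ((6554/81)*(1/291) + 72)*401 = (6554/23571 + 72)*401 = (1703666/23571)*401 = 683170066/23571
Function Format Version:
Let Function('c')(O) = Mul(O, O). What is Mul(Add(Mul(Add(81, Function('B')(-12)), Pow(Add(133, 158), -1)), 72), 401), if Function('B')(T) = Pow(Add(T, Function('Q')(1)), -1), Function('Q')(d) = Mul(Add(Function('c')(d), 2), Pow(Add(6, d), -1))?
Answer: Rational(683170066, 23571) ≈ 28984.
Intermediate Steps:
Function('c')(O) = Pow(O, 2)
Function('Q')(d) = Mul(Pow(Add(6, d), -1), Add(2, Pow(d, 2))) (Function('Q')(d) = Mul(Add(Pow(d, 2), 2), Pow(Add(6, d), -1)) = Mul(Add(2, Pow(d, 2)), Pow(Add(6, d), -1)) = Mul(Pow(Add(6, d), -1), Add(2, Pow(d, 2))))
Function('B')(T) = Pow(Add(Rational(3, 7), T), -1) (Function('B')(T) = Pow(Add(T, Mul(Pow(Add(6, 1), -1), Add(2, Pow(1, 2)))), -1) = Pow(Add(T, Mul(Pow(7, -1), Add(2, 1))), -1) = Pow(Add(T, Mul(Rational(1, 7), 3)), -1) = Pow(Add(T, Rational(3, 7)), -1) = Pow(Add(Rational(3, 7), T), -1))
Mul(Add(Mul(Add(81, Function('B')(-12)), Pow(Add(133, 158), -1)), 72), 401) = Mul(Add(Mul(Add(81, Mul(7, Pow(Add(3, Mul(7, -12)), -1))), Pow(Add(133, 158), -1)), 72), 401) = Mul(Add(Mul(Add(81, Mul(7, Pow(Add(3, -84), -1))), Pow(291, -1)), 72), 401) = Mul(Add(Mul(Add(81, Mul(7, Pow(-81, -1))), Rational(1, 291)), 72), 401) = Mul(Add(Mul(Add(81, Mul(7, Rational(-1, 81))), Rational(1, 291)), 72), 401) = Mul(Add(Mul(Add(81, Rational(-7, 81)), Rational(1, 291)), 72), 401) = Mul(Add(Mul(Rational(6554, 81), Rational(1, 291)), 72), 401) = Mul(Add(Rational(6554, 23571), 72), 401) = Mul(Rational(1703666, 23571), 401) = Rational(683170066, 23571)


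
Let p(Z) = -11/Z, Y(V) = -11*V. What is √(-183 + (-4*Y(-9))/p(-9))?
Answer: 13*I*√3 ≈ 22.517*I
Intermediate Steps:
√(-183 + (-4*Y(-9))/p(-9)) = √(-183 + (-(-44)*(-9))/((-11/(-9)))) = √(-183 + (-4*99)/((-11*(-⅑)))) = √(-183 - 396/11/9) = √(-183 - 396*9/11) = √(-183 - 324) = √(-507) = 13*I*√3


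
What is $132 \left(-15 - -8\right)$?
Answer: $-924$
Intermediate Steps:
$132 \left(-15 - -8\right) = 132 \left(-15 + 8\right) = 132 \left(-7\right) = -924$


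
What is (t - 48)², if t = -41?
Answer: 7921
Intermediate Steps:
(t - 48)² = (-41 - 48)² = (-89)² = 7921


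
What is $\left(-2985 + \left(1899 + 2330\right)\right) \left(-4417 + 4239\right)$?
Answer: $-221432$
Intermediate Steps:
$\left(-2985 + \left(1899 + 2330\right)\right) \left(-4417 + 4239\right) = \left(-2985 + 4229\right) \left(-178\right) = 1244 \left(-178\right) = -221432$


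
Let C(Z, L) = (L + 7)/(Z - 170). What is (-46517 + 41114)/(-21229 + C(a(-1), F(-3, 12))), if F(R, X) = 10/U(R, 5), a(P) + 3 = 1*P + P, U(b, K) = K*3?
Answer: 2836575/11145248 ≈ 0.25451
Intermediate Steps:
U(b, K) = 3*K
a(P) = -3 + 2*P (a(P) = -3 + (1*P + P) = -3 + (P + P) = -3 + 2*P)
F(R, X) = ⅔ (F(R, X) = 10/((3*5)) = 10/15 = 10*(1/15) = ⅔)
C(Z, L) = (7 + L)/(-170 + Z)
(-46517 + 41114)/(-21229 + C(a(-1), F(-3, 12))) = (-46517 + 41114)/(-21229 + (7 + ⅔)/(-170 + (-3 + 2*(-1)))) = -5403/(-21229 + (23/3)/(-170 + (-3 - 2))) = -5403/(-21229 + (23/3)/(-170 - 5)) = -5403/(-21229 + (23/3)/(-175)) = -5403/(-21229 - 1/175*23/3) = -5403/(-21229 - 23/525) = -5403/(-11145248/525) = -5403*(-525/11145248) = 2836575/11145248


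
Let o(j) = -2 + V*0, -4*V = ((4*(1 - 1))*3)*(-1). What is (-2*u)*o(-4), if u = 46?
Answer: 184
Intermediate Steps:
V = 0 (V = -(4*(1 - 1))*3*(-1)/4 = -(4*0)*3*(-1)/4 = -0*3*(-1)/4 = -0*(-1) = -¼*0 = 0)
o(j) = -2 (o(j) = -2 + 0*0 = -2 + 0 = -2)
(-2*u)*o(-4) = -2*46*(-2) = -92*(-2) = 184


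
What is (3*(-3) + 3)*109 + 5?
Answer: -649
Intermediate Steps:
(3*(-3) + 3)*109 + 5 = (-9 + 3)*109 + 5 = -6*109 + 5 = -654 + 5 = -649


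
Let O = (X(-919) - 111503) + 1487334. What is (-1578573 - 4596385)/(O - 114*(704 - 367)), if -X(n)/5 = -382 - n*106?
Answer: -6174958/852253 ≈ -7.2455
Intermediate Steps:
X(n) = 1910 + 530*n (X(n) = -5*(-382 - n*106) = -5*(-382 - 106*n) = 1910 + 530*n)
O = 890671 (O = ((1910 + 530*(-919)) - 111503) + 1487334 = ((1910 - 487070) - 111503) + 1487334 = (-485160 - 111503) + 1487334 = -596663 + 1487334 = 890671)
(-1578573 - 4596385)/(O - 114*(704 - 367)) = (-1578573 - 4596385)/(890671 - 114*(704 - 367)) = -6174958/(890671 - 114*337) = -6174958/(890671 - 38418) = -6174958/852253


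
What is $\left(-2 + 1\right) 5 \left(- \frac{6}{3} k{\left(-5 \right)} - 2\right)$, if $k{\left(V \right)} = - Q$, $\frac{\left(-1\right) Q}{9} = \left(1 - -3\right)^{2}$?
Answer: $1450$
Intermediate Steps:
$Q = -144$ ($Q = - 9 \left(1 - -3\right)^{2} = - 9 \left(1 + 3\right)^{2} = - 9 \cdot 4^{2} = \left(-9\right) 16 = -144$)
$k{\left(V \right)} = 144$ ($k{\left(V \right)} = \left(-1\right) \left(-144\right) = 144$)
$\left(-2 + 1\right) 5 \left(- \frac{6}{3} k{\left(-5 \right)} - 2\right) = \left(-2 + 1\right) 5 \left(- \frac{6}{3} \cdot 144 - 2\right) = \left(-1\right) 5 \left(- 6 \cdot \frac{1}{3} \cdot 144 - 2\right) = - 5 \left(- 2 \cdot 144 - 2\right) = - 5 \left(\left(-1\right) 288 - 2\right) = - 5 \left(-288 - 2\right) = \left(-5\right) \left(-290\right) = 1450$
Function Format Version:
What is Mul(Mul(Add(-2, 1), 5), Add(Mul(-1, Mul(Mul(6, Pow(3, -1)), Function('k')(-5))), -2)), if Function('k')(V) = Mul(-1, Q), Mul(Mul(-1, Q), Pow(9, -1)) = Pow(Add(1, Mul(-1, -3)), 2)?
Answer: 1450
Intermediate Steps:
Q = -144 (Q = Mul(-9, Pow(Add(1, Mul(-1, -3)), 2)) = Mul(-9, Pow(Add(1, 3), 2)) = Mul(-9, Pow(4, 2)) = Mul(-9, 16) = -144)
Function('k')(V) = 144 (Function('k')(V) = Mul(-1, -144) = 144)
Mul(Mul(Add(-2, 1), 5), Add(Mul(-1, Mul(Mul(6, Pow(3, -1)), Function('k')(-5))), -2)) = Mul(Mul(Add(-2, 1), 5), Add(Mul(-1, Mul(Mul(6, Pow(3, -1)), 144)), -2)) = Mul(Mul(-1, 5), Add(Mul(-1, Mul(Mul(6, Rational(1, 3)), 144)), -2)) = Mul(-5, Add(Mul(-1, Mul(2, 144)), -2)) = Mul(-5, Add(Mul(-1, 288), -2)) = Mul(-5, Add(-288, -2)) = Mul(-5, -290) = 1450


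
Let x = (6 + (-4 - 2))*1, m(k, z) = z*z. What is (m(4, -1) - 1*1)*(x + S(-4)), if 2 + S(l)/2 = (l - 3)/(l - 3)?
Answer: 0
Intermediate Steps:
m(k, z) = z²
x = 0 (x = (6 - 6)*1 = 0*1 = 0)
S(l) = -2 (S(l) = -4 + 2*((l - 3)/(l - 3)) = -4 + 2*((-3 + l)/(-3 + l)) = -4 + 2*1 = -4 + 2 = -2)
(m(4, -1) - 1*1)*(x + S(-4)) = ((-1)² - 1*1)*(0 - 2) = (1 - 1)*(-2) = 0*(-2) = 0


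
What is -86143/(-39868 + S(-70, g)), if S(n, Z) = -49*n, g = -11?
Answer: 86143/36438 ≈ 2.3641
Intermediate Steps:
-86143/(-39868 + S(-70, g)) = -86143/(-39868 - 49*(-70)) = -86143/(-39868 + 3430) = -86143/(-36438) = -86143*(-1/36438) = 86143/36438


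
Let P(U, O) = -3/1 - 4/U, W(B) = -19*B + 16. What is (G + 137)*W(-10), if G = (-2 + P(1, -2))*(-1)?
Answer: 30076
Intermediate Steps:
W(B) = 16 - 19*B
P(U, O) = -3 - 4/U (P(U, O) = -3*1 - 4/U = -3 - 4/U)
G = 9 (G = (-2 + (-3 - 4/1))*(-1) = (-2 + (-3 - 4*1))*(-1) = (-2 + (-3 - 4))*(-1) = (-2 - 7)*(-1) = -9*(-1) = 9)
(G + 137)*W(-10) = (9 + 137)*(16 - 19*(-10)) = 146*(16 + 190) = 146*206 = 30076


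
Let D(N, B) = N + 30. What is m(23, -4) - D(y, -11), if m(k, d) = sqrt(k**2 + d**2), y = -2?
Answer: -28 + sqrt(545) ≈ -4.6548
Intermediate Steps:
D(N, B) = 30 + N
m(k, d) = sqrt(d**2 + k**2)
m(23, -4) - D(y, -11) = sqrt((-4)**2 + 23**2) - (30 - 2) = sqrt(16 + 529) - 1*28 = sqrt(545) - 28 = -28 + sqrt(545)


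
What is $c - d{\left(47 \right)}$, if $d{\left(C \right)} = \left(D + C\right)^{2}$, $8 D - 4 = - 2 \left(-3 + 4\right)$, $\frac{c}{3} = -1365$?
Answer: $- \frac{101241}{16} \approx -6327.6$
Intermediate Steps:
$c = -4095$ ($c = 3 \left(-1365\right) = -4095$)
$D = \frac{1}{4}$ ($D = \frac{1}{2} + \frac{\left(-2\right) \left(-3 + 4\right)}{8} = \frac{1}{2} + \frac{\left(-2\right) 1}{8} = \frac{1}{2} + \frac{1}{8} \left(-2\right) = \frac{1}{2} - \frac{1}{4} = \frac{1}{4} \approx 0.25$)
$d{\left(C \right)} = \left(\frac{1}{4} + C\right)^{2}$
$c - d{\left(47 \right)} = -4095 - \frac{\left(1 + 4 \cdot 47\right)^{2}}{16} = -4095 - \frac{\left(1 + 188\right)^{2}}{16} = -4095 - \frac{189^{2}}{16} = -4095 - \frac{1}{16} \cdot 35721 = -4095 - \frac{35721}{16} = - \frac{101241}{16}$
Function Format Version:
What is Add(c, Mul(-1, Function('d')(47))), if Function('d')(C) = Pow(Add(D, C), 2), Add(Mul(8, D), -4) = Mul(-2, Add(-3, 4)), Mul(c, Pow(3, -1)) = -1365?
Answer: Rational(-101241, 16) ≈ -6327.6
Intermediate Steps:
c = -4095 (c = Mul(3, -1365) = -4095)
D = Rational(1, 4) (D = Add(Rational(1, 2), Mul(Rational(1, 8), Mul(-2, Add(-3, 4)))) = Add(Rational(1, 2), Mul(Rational(1, 8), Mul(-2, 1))) = Add(Rational(1, 2), Mul(Rational(1, 8), -2)) = Add(Rational(1, 2), Rational(-1, 4)) = Rational(1, 4) ≈ 0.25000)
Function('d')(C) = Pow(Add(Rational(1, 4), C), 2)
Add(c, Mul(-1, Function('d')(47))) = Add(-4095, Mul(-1, Mul(Rational(1, 16), Pow(Add(1, Mul(4, 47)), 2)))) = Add(-4095, Mul(-1, Mul(Rational(1, 16), Pow(Add(1, 188), 2)))) = Add(-4095, Mul(-1, Mul(Rational(1, 16), Pow(189, 2)))) = Add(-4095, Mul(-1, Mul(Rational(1, 16), 35721))) = Add(-4095, Mul(-1, Rational(35721, 16))) = Add(-4095, Rational(-35721, 16)) = Rational(-101241, 16)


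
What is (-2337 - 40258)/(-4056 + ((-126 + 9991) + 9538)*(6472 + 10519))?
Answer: -42595/329672317 ≈ -0.00012920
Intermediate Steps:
(-2337 - 40258)/(-4056 + ((-126 + 9991) + 9538)*(6472 + 10519)) = -42595/(-4056 + (9865 + 9538)*16991) = -42595/(-4056 + 19403*16991) = -42595/(-4056 + 329676373) = -42595/329672317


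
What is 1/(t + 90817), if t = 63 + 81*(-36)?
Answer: 1/87964 ≈ 1.1368e-5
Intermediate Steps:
t = -2853 (t = 63 - 2916 = -2853)
1/(t + 90817) = 1/(-2853 + 90817) = 1/87964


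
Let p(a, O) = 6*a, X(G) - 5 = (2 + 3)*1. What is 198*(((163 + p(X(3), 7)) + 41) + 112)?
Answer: 74448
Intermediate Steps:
X(G) = 10 (X(G) = 5 + (2 + 3)*1 = 5 + 5*1 = 5 + 5 = 10)
198*(((163 + p(X(3), 7)) + 41) + 112) = 198*(((163 + 6*10) + 41) + 112) = 198*(((163 + 60) + 41) + 112) = 198*((223 + 41) + 112) = 198*(264 + 112) = 198*376 = 74448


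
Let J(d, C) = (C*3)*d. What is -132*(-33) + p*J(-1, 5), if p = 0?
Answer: 4356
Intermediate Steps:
J(d, C) = 3*C*d (J(d, C) = (3*C)*d = 3*C*d)
-132*(-33) + p*J(-1, 5) = -132*(-33) + 0*(3*5*(-1)) = 4356 + 0*(-15) = 4356 + 0 = 4356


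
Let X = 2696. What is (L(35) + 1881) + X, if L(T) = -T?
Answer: 4542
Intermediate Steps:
(L(35) + 1881) + X = (-1*35 + 1881) + 2696 = (-35 + 1881) + 2696 = 1846 + 2696 = 4542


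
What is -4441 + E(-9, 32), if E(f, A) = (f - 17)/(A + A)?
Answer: -142125/32 ≈ -4441.4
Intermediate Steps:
E(f, A) = (-17 + f)/(2*A) (E(f, A) = (-17 + f)/((2*A)) = (-17 + f)*(1/(2*A)) = (-17 + f)/(2*A))
-4441 + E(-9, 32) = -4441 + (½)*(-17 - 9)/32 = -4441 + (½)*(1/32)*(-26) = -4441 - 13/32 = -142125/32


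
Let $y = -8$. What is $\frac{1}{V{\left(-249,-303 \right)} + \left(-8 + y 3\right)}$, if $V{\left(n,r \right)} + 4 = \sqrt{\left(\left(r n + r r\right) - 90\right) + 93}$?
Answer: $\frac{12}{55321} + \frac{\sqrt{167259}}{165963} \approx 0.0026812$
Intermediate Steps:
$V{\left(n,r \right)} = -4 + \sqrt{3 + r^{2} + n r}$ ($V{\left(n,r \right)} = -4 + \sqrt{\left(\left(r n + r r\right) - 90\right) + 93} = -4 + \sqrt{\left(\left(n r + r^{2}\right) - 90\right) + 93} = -4 + \sqrt{\left(\left(r^{2} + n r\right) - 90\right) + 93} = -4 + \sqrt{\left(-90 + r^{2} + n r\right) + 93} = -4 + \sqrt{3 + r^{2} + n r}$)
$\frac{1}{V{\left(-249,-303 \right)} + \left(-8 + y 3\right)} = \frac{1}{\left(-4 + \sqrt{3 + \left(-303\right)^{2} - -75447}\right) - 32} = \frac{1}{\left(-4 + \sqrt{3 + 91809 + 75447}\right) - 32} = \frac{1}{\left(-4 + \sqrt{167259}\right) - 32} = \frac{1}{-36 + \sqrt{167259}}$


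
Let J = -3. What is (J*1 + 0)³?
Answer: -27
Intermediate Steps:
(J*1 + 0)³ = (-3*1 + 0)³ = (-3 + 0)³ = (-3)³ = -27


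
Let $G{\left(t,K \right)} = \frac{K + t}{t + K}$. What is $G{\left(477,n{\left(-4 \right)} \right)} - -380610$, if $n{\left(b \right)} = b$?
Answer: $380611$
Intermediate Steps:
$G{\left(t,K \right)} = 1$ ($G{\left(t,K \right)} = \frac{K + t}{K + t} = 1$)
$G{\left(477,n{\left(-4 \right)} \right)} - -380610 = 1 - -380610 = 1 + 380610 = 380611$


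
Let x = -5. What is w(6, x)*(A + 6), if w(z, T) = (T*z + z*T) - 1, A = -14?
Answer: 488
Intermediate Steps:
w(z, T) = -1 + 2*T*z (w(z, T) = (T*z + T*z) - 1 = 2*T*z - 1 = -1 + 2*T*z)
w(6, x)*(A + 6) = (-1 + 2*(-5)*6)*(-14 + 6) = (-1 - 60)*(-8) = -61*(-8) = 488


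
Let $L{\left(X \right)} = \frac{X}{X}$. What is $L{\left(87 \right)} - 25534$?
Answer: $-25533$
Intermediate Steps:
$L{\left(X \right)} = 1$
$L{\left(87 \right)} - 25534 = 1 - 25534 = -25533$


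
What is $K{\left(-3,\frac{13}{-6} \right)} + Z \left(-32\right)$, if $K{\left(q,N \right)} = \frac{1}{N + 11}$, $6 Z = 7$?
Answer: $- \frac{5918}{159} \approx -37.22$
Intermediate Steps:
$Z = \frac{7}{6}$ ($Z = \frac{1}{6} \cdot 7 = \frac{7}{6} \approx 1.1667$)
$K{\left(q,N \right)} = \frac{1}{11 + N}$
$K{\left(-3,\frac{13}{-6} \right)} + Z \left(-32\right) = \frac{1}{11 + \frac{13}{-6}} + \frac{7}{6} \left(-32\right) = \frac{1}{11 + 13 \left(- \frac{1}{6}\right)} - \frac{112}{3} = \frac{1}{11 - \frac{13}{6}} - \frac{112}{3} = \frac{1}{\frac{53}{6}} - \frac{112}{3} = \frac{6}{53} - \frac{112}{3} = - \frac{5918}{159}$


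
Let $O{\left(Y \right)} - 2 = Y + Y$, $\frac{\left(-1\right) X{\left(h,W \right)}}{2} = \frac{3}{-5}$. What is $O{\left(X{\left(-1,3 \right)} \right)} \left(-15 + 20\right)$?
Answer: $22$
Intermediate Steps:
$X{\left(h,W \right)} = \frac{6}{5}$ ($X{\left(h,W \right)} = - 2 \frac{3}{-5} = - 2 \cdot 3 \left(- \frac{1}{5}\right) = \left(-2\right) \left(- \frac{3}{5}\right) = \frac{6}{5}$)
$O{\left(Y \right)} = 2 + 2 Y$ ($O{\left(Y \right)} = 2 + \left(Y + Y\right) = 2 + 2 Y$)
$O{\left(X{\left(-1,3 \right)} \right)} \left(-15 + 20\right) = \left(2 + 2 \cdot \frac{6}{5}\right) \left(-15 + 20\right) = \left(2 + \frac{12}{5}\right) 5 = \frac{22}{5} \cdot 5 = 22$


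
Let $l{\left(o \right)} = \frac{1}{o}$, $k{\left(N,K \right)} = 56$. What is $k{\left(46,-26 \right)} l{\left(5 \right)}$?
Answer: $\frac{56}{5} \approx 11.2$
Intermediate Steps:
$k{\left(46,-26 \right)} l{\left(5 \right)} = \frac{56}{5}$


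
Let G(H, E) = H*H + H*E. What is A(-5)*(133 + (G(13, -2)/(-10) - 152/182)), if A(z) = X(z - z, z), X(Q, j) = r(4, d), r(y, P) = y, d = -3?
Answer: 214514/455 ≈ 471.46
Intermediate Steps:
G(H, E) = H² + E*H
X(Q, j) = 4
A(z) = 4
A(-5)*(133 + (G(13, -2)/(-10) - 152/182)) = 4*(133 + ((13*(-2 + 13))/(-10) - 152/182)) = 4*(133 + ((13*11)*(-⅒) - 152*1/182)) = 4*(133 + (143*(-⅒) - 76/91)) = 4*(133 + (-143/10 - 76/91)) = 4*(133 - 13773/910) = 4*(107257/910) = 214514/455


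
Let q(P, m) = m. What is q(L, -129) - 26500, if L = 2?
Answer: -26629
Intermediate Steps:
q(L, -129) - 26500 = -129 - 26500 = -26629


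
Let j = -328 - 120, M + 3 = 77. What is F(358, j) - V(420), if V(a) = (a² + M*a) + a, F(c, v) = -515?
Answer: -208415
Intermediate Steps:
M = 74 (M = -3 + 77 = 74)
j = -448
V(a) = a² + 75*a (V(a) = (a² + 74*a) + a = a² + 75*a)
F(358, j) - V(420) = -515 - 420*(75 + 420) = -515 - 420*495 = -515 - 1*207900 = -515 - 207900 = -208415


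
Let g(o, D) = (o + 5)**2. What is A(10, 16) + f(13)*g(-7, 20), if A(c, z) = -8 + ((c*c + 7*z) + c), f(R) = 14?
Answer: 270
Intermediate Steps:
g(o, D) = (5 + o)**2
A(c, z) = -8 + c + c**2 + 7*z (A(c, z) = -8 + ((c**2 + 7*z) + c) = -8 + (c + c**2 + 7*z) = -8 + c + c**2 + 7*z)
A(10, 16) + f(13)*g(-7, 20) = (-8 + 10 + 10**2 + 7*16) + 14*(5 - 7)**2 = (-8 + 10 + 100 + 112) + 14*(-2)**2 = 214 + 14*4 = 214 + 56 = 270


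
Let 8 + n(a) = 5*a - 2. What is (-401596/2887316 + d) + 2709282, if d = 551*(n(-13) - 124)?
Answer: 1876490388358/721829 ≈ 2.5996e+6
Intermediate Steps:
n(a) = -10 + 5*a (n(a) = -8 + (5*a - 2) = -8 + (-2 + 5*a) = -10 + 5*a)
d = -109649 (d = 551*((-10 + 5*(-13)) - 124) = 551*((-10 - 65) - 124) = 551*(-75 - 124) = 551*(-199) = -109649)
(-401596/2887316 + d) + 2709282 = (-401596/2887316 - 109649) + 2709282 = (-401596*1/2887316 - 109649) + 2709282 = (-100399/721829 - 109649) + 2709282 = -79147928420/721829 + 2709282 = 1876490388358/721829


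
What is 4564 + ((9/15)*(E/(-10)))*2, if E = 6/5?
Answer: 570482/125 ≈ 4563.9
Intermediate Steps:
E = 6/5 (E = 6*(⅕) = 6/5 ≈ 1.2000)
4564 + ((9/15)*(E/(-10)))*2 = 4564 + ((9/15)*((6/5)/(-10)))*2 = 4564 + ((9*(1/15))*((6/5)*(-⅒)))*2 = 4564 + ((⅗)*(-3/25))*2 = 4564 - 9/125*2 = 4564 - 18/125 = 570482/125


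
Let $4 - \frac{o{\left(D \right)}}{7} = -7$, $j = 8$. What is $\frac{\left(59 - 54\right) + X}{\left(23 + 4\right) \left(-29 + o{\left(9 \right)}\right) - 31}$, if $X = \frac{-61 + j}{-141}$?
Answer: $\frac{758}{178365} \approx 0.0042497$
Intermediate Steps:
$o{\left(D \right)} = 77$ ($o{\left(D \right)} = 28 - -49 = 28 + 49 = 77$)
$X = \frac{53}{141}$ ($X = \frac{-61 + 8}{-141} = \left(-53\right) \left(- \frac{1}{141}\right) = \frac{53}{141} \approx 0.37589$)
$\frac{\left(59 - 54\right) + X}{\left(23 + 4\right) \left(-29 + o{\left(9 \right)}\right) - 31} = \frac{\left(59 - 54\right) + \frac{53}{141}}{\left(23 + 4\right) \left(-29 + 77\right) - 31} = \frac{\left(59 - 54\right) + \frac{53}{141}}{27 \cdot 48 - 31} = \frac{5 + \frac{53}{141}}{1296 - 31} = \frac{1}{1265} \cdot \frac{758}{141} = \frac{758}{178365}$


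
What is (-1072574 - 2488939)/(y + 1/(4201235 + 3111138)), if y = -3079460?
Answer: 8681037166783/7506053386193 ≈ 1.1565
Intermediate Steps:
(-1072574 - 2488939)/(y + 1/(4201235 + 3111138)) = (-1072574 - 2488939)/(-3079460 + 1/(4201235 + 3111138)) = -3561513/(-3079460 + 1/7312373) = -3561513/(-22518160158579/7312373) = -3561513*(-7312373/22518160158579) = 8681037166783/7506053386193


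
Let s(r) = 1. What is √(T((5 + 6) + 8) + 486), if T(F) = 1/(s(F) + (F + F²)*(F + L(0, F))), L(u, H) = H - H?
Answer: √25341427947/7221 ≈ 22.045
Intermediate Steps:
L(u, H) = 0
T(F) = 1/(1 + F*(F + F²)) (T(F) = 1/(1 + (F + F²)*(F + 0)) = 1/(1 + (F + F²)*F) = 1/(1 + F*(F + F²)))
√(T((5 + 6) + 8) + 486) = √(1/(1 + ((5 + 6) + 8)² + ((5 + 6) + 8)³) + 486) = √(1/(1 + (11 + 8)² + (11 + 8)³) + 486) = √(1/(1 + 19² + 19³) + 486) = √(1/(1 + 361 + 6859) + 486) = √(1/7221 + 486) = √(3509407/7221) = √25341427947/7221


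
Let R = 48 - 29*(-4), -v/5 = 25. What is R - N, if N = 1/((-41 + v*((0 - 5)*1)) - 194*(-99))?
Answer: 3245559/19790 ≈ 164.00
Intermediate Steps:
v = -125 (v = -5*25 = -125)
R = 164 (R = 48 + 116 = 164)
N = 1/19790 (N = 1/((-41 - 125*(0 - 5)) - 194*(-99)) = 1/((-41 - (-625)) + 19206) = 1/((-41 - 125*(-5)) + 19206) = 1/((-41 + 625) + 19206) = 1/(584 + 19206) = 1/19790 ≈ 5.0531e-5)
R - N = 164 - 1*1/19790 = 164 - 1/19790 = 3245559/19790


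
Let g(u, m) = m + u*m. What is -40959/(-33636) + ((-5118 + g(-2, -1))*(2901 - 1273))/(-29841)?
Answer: 13401245155/47796756 ≈ 280.38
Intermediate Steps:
g(u, m) = m + m*u
-40959/(-33636) + ((-5118 + g(-2, -1))*(2901 - 1273))/(-29841) = -40959/(-33636) + ((-5118 - (1 - 2))*(2901 - 1273))/(-29841) = -40959*(-1/33636) + ((-5118 - 1*(-1))*1628)*(-1/29841) = 13653/11212 + ((-5118 + 1)*1628)*(-1/29841) = 13653/11212 - 5117*1628*(-1/29841) = 13653/11212 - 8330476*(-1/29841) = 13653/11212 + 1190068/4263 = 13401245155/47796756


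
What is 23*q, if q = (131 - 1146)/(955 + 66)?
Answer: -23345/1021 ≈ -22.865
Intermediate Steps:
q = -1015/1021 ≈ -0.99412
23*q = 23*(-1015/1021) = -23345/1021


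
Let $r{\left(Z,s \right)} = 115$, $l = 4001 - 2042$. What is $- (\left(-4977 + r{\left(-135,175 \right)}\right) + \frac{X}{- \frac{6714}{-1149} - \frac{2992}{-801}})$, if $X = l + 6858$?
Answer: $\frac{11582441077}{2938574} \approx 3941.5$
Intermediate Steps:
$l = 1959$ ($l = 4001 - 2042 = 1959$)
$X = 8817$ ($X = 1959 + 6858 = 8817$)
$- (\left(-4977 + r{\left(-135,175 \right)}\right) + \frac{X}{- \frac{6714}{-1149} - \frac{2992}{-801}}) = - (\left(-4977 + 115\right) + \frac{8817}{- \frac{6714}{-1149} - \frac{2992}{-801}}) = - (-4862 + \frac{8817}{\left(-6714\right) \left(- \frac{1}{1149}\right) - - \frac{2992}{801}}) = - (-4862 + \frac{8817}{\frac{2238}{383} + \frac{2992}{801}}) = - (-4862 + \frac{8817}{\frac{2938574}{306783}}) = - (-4862 + 8817 \cdot \frac{306783}{2938574}) = - (-4862 + \frac{2704905711}{2938574}) = \left(-1\right) \left(- \frac{11582441077}{2938574}\right) = \frac{11582441077}{2938574}$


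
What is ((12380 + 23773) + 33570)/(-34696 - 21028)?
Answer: -69723/55724 ≈ -1.2512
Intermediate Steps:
((12380 + 23773) + 33570)/(-34696 - 21028) = (36153 + 33570)/(-55724) = 69723*(-1/55724) = -69723/55724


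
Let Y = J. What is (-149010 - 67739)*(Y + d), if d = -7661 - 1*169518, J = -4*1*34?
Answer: 38432848935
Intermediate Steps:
J = -136 (J = -4*34 = -136)
Y = -136
d = -177179 (d = -7661 - 169518 = -177179)
(-149010 - 67739)*(Y + d) = (-149010 - 67739)*(-136 - 177179) = -216749*(-177315) = 38432848935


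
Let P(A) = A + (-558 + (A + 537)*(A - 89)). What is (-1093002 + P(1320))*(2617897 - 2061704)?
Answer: 663942601311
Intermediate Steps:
P(A) = -558 + A + (-89 + A)*(537 + A) (P(A) = A + (-558 + (537 + A)*(-89 + A)) = A + (-558 + (-89 + A)*(537 + A)) = -558 + A + (-89 + A)*(537 + A))
(-1093002 + P(1320))*(2617897 - 2061704) = (-1093002 + (-48351 + 1320² + 449*1320))*(2617897 - 2061704) = (-1093002 + (-48351 + 1742400 + 592680))*556193 = (-1093002 + 2286729)*556193 = 1193727*556193 = 663942601311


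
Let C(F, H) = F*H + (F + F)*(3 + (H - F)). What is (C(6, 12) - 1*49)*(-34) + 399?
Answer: -4055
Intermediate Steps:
C(F, H) = F*H + 2*F*(3 + H - F) (C(F, H) = F*H + (2*F)*(3 + H - F) = F*H + 2*F*(3 + H - F))
(C(6, 12) - 1*49)*(-34) + 399 = (6*(6 - 2*6 + 3*12) - 1*49)*(-34) + 399 = (6*(6 - 12 + 36) - 49)*(-34) + 399 = (6*30 - 49)*(-34) + 399 = (180 - 49)*(-34) + 399 = 131*(-34) + 399 = -4454 + 399 = -4055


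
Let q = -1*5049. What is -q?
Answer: 5049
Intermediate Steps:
q = -5049
-q = -1*(-5049) = 5049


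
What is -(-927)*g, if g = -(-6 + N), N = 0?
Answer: 5562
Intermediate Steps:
g = 6 (g = -(-6 + 0) = -1*(-6) = 6)
-(-927)*g = -(-927)*6 = -309*(-18) = 5562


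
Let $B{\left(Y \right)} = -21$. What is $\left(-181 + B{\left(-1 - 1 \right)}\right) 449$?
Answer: $-90698$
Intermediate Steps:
$\left(-181 + B{\left(-1 - 1 \right)}\right) 449 = \left(-181 - 21\right) 449 = \left(-202\right) 449 = -90698$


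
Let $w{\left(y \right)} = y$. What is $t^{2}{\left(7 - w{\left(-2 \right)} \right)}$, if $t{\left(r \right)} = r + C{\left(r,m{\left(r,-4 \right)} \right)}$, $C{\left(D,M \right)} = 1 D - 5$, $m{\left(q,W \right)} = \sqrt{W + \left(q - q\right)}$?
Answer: $169$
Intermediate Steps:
$m{\left(q,W \right)} = \sqrt{W}$ ($m{\left(q,W \right)} = \sqrt{W + 0} = \sqrt{W}$)
$C{\left(D,M \right)} = -5 + D$ ($C{\left(D,M \right)} = D - 5 = -5 + D$)
$t{\left(r \right)} = -5 + 2 r$ ($t{\left(r \right)} = r + \left(-5 + r\right) = -5 + 2 r$)
$t^{2}{\left(7 - w{\left(-2 \right)} \right)} = \left(-5 + 2 \left(7 - -2\right)\right)^{2} = \left(-5 + 2 \left(7 + 2\right)\right)^{2} = \left(-5 + 2 \cdot 9\right)^{2} = \left(-5 + 18\right)^{2} = 13^{2} = 169$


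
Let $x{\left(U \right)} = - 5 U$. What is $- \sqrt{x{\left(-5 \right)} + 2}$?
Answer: $- 3 \sqrt{3} \approx -5.1962$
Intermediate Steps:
$- \sqrt{x{\left(-5 \right)} + 2} = - \sqrt{\left(-5\right) \left(-5\right) + 2} = - \sqrt{25 + 2} = - \sqrt{27} = - 3 \sqrt{3}$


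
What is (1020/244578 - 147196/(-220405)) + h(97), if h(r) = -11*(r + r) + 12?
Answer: -19058793430432/8984369015 ≈ -2121.3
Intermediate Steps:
h(r) = 12 - 22*r (h(r) = -22*r + 12 = 12 - 22*r)
(1020/244578 - 147196/(-220405)) + h(97) = (1020/244578 - 147196/(-220405)) + (12 - 22*97) = (1020*(1/244578) - 147196*(-1/220405)) + (12 - 2134) = (170/40763 + 147196/220405) - 2122 = 6037619398/8984369015 - 2122 = -19058793430432/8984369015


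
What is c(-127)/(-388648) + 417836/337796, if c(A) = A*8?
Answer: 5085447702/4102616869 ≈ 1.2396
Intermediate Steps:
c(A) = 8*A
c(-127)/(-388648) + 417836/337796 = (8*(-127))/(-388648) + 417836/337796 = -1016*(-1/388648) + 417836*(1/337796) = 127/48581 + 104459/84449 = 5085447702/4102616869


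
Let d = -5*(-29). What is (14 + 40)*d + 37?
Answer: 7867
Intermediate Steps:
d = 145
(14 + 40)*d + 37 = (14 + 40)*145 + 37 = 54*145 + 37 = 7830 + 37 = 7867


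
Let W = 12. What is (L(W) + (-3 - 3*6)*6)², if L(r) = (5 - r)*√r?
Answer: 16464 + 3528*√3 ≈ 22575.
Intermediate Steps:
L(r) = √r*(5 - r)
(L(W) + (-3 - 3*6)*6)² = (√12*(5 - 1*12) + (-3 - 3*6)*6)² = ((2*√3)*(5 - 12) + (-3 - 18)*6)² = ((2*√3)*(-7) - 21*6)² = (-14*√3 - 126)² = (-126 - 14*√3)²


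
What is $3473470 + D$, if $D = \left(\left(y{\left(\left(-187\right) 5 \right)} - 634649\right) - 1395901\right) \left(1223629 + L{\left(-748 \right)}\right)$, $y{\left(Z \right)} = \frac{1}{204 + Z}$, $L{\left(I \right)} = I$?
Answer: $- \frac{1815158923752361}{731} \approx -2.4831 \cdot 10^{12}$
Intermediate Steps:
$D = - \frac{1815161462858931}{731}$ ($D = \left(\left(\frac{1}{204 - 935} - 634649\right) - 1395901\right) \left(1223629 - 748\right) = \left(\left(\frac{1}{204 - 935} - 634649\right) - 1395901\right) 1222881 = \left(\left(\frac{1}{-731} - 634649\right) - 1395901\right) 1222881 = \left(\left(- \frac{1}{731} - 634649\right) - 1395901\right) 1222881 = \left(- \frac{463928420}{731} - 1395901\right) 1222881 = \left(- \frac{1484332051}{731}\right) 1222881 = - \frac{1815161462858931}{731} \approx -2.4831 \cdot 10^{12}$)
$3473470 + D = 3473470 - \frac{1815161462858931}{731} = - \frac{1815158923752361}{731}$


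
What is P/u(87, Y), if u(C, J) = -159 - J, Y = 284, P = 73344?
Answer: -73344/443 ≈ -165.56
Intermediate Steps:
P/u(87, Y) = 73344/(-159 - 1*284) = 73344/(-159 - 284) = 73344/(-443) = 73344*(-1/443) = -73344/443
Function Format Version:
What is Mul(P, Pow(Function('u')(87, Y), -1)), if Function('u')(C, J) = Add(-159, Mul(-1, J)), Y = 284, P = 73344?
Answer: Rational(-73344, 443) ≈ -165.56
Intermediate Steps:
Mul(P, Pow(Function('u')(87, Y), -1)) = Mul(73344, Pow(Add(-159, Mul(-1, 284)), -1)) = Mul(73344, Pow(Add(-159, -284), -1)) = Mul(73344, Pow(-443, -1)) = Mul(73344, Rational(-1, 443)) = Rational(-73344, 443)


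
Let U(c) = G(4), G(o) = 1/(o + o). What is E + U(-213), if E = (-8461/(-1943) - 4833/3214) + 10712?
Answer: 267651611037/24979208 ≈ 10715.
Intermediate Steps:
G(o) = 1/(2*o)
U(c) = ⅛ (U(c) = (½)/4 = (½)*(¼) = ⅛)
E = 66912122159/6244802 (E = (-8461*(-1/1943) - 4833*1/3214) + 10712 = (8461/1943 - 4833/3214) + 10712 = 17803135/6244802 + 10712 = 66912122159/6244802 ≈ 10715.)
E + U(-213) = 66912122159/6244802 + ⅛ = 267651611037/24979208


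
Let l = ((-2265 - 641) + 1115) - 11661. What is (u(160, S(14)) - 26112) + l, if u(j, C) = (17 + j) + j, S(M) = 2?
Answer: -39227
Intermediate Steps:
l = -13452 (l = (-2906 + 1115) - 11661 = -1791 - 11661 = -13452)
u(j, C) = 17 + 2*j
(u(160, S(14)) - 26112) + l = ((17 + 2*160) - 26112) - 13452 = ((17 + 320) - 26112) - 13452 = (337 - 26112) - 13452 = -25775 - 13452 = -39227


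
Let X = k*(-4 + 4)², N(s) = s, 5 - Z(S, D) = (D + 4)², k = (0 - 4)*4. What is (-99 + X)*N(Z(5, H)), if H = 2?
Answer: 3069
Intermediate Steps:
k = -16 (k = -4*4 = -16)
Z(S, D) = 5 - (4 + D)² (Z(S, D) = 5 - (D + 4)² = 5 - (4 + D)²)
X = 0 (X = -16*(-4 + 4)² = -16*0² = -16*0 = 0)
(-99 + X)*N(Z(5, H)) = (-99 + 0)*(5 - (4 + 2)²) = -99*(5 - 1*6²) = -99*(5 - 1*36) = -99*(5 - 36) = -99*(-31) = 3069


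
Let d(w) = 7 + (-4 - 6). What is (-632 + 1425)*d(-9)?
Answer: -2379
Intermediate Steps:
d(w) = -3 (d(w) = 7 - 10 = -3)
(-632 + 1425)*d(-9) = (-632 + 1425)*(-3) = 793*(-3) = -2379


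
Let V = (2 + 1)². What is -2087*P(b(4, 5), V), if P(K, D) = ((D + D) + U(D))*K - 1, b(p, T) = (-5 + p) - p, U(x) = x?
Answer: 283832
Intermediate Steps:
V = 9 (V = 3² = 9)
b(p, T) = -5
P(K, D) = -1 + 3*D*K (P(K, D) = ((D + D) + D)*K - 1 = (2*D + D)*K - 1 = (3*D)*K - 1 = 3*D*K - 1 = -1 + 3*D*K)
-2087*P(b(4, 5), V) = -2087*(-1 + 3*9*(-5)) = -2087*(-1 - 135) = -2087*(-136) = 283832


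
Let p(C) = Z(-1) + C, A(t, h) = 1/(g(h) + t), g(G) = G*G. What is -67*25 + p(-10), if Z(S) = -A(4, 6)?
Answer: -67401/40 ≈ -1685.0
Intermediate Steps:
g(G) = G²
A(t, h) = 1/(t + h²) (A(t, h) = 1/(h² + t) = 1/(t + h²))
Z(S) = -1/40 (Z(S) = -1/(4 + 6²) = -1/(4 + 36) = -1/40)
p(C) = -1/40 + C
-67*25 + p(-10) = -67*25 + (-1/40 - 10) = -1675 - 401/40 = -67401/40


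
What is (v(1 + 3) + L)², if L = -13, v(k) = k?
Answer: 81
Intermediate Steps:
(v(1 + 3) + L)² = ((1 + 3) - 13)² = (4 - 13)² = (-9)² = 81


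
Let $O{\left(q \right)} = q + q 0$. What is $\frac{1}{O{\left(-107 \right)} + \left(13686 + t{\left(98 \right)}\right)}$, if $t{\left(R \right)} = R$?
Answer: $\frac{1}{13677} \approx 7.3115 \cdot 10^{-5}$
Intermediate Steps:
$O{\left(q \right)} = q$ ($O{\left(q \right)} = q + 0 = q$)
$\frac{1}{O{\left(-107 \right)} + \left(13686 + t{\left(98 \right)}\right)} = \frac{1}{-107 + \left(13686 + 98\right)} = \frac{1}{-107 + 13784} = \frac{1}{13677}$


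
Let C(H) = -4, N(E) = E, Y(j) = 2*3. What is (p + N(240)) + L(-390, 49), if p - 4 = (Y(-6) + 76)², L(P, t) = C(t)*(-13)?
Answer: 7020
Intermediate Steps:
Y(j) = 6
L(P, t) = 52 (L(P, t) = -4*(-13) = 52)
p = 6728 (p = 4 + (6 + 76)² = 4 + 82² = 4 + 6724 = 6728)
(p + N(240)) + L(-390, 49) = (6728 + 240) + 52 = 6968 + 52 = 7020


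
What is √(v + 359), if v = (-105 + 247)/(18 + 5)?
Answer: √193177/23 ≈ 19.110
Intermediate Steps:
v = 142/23 ≈ 6.1739
√(v + 359) = √(142/23 + 359) = √(8399/23) = √193177/23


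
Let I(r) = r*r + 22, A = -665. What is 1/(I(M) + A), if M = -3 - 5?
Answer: -1/579 ≈ -0.0017271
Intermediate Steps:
M = -8
I(r) = 22 + r² (I(r) = r² + 22 = 22 + r²)
1/(I(M) + A) = 1/((22 + (-8)²) - 665) = 1/((22 + 64) - 665) = 1/(86 - 665) = 1/(-579) = -1/579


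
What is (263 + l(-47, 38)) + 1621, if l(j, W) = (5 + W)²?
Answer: 3733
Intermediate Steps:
(263 + l(-47, 38)) + 1621 = (263 + (5 + 38)²) + 1621 = (263 + 43²) + 1621 = (263 + 1849) + 1621 = 2112 + 1621 = 3733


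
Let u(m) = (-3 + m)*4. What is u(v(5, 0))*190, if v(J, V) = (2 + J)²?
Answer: 34960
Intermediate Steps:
u(m) = -12 + 4*m
u(v(5, 0))*190 = (-12 + 4*(2 + 5)²)*190 = (-12 + 4*7²)*190 = (-12 + 4*49)*190 = (-12 + 196)*190 = 184*190 = 34960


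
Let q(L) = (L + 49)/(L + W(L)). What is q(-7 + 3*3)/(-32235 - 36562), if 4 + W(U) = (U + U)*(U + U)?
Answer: -51/963158 ≈ -5.2951e-5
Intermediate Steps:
W(U) = -4 + 4*U² (W(U) = -4 + (U + U)*(U + U) = -4 + (2*U)*(2*U) = -4 + 4*U²)
q(L) = (49 + L)/(-4 + L + 4*L²) (q(L) = (L + 49)/(L + (-4 + 4*L²)) = (49 + L)/(-4 + L + 4*L²))
q(-7 + 3*3)/(-32235 - 36562) = ((49 + (-7 + 3*3))/(-4 + (-7 + 3*3) + 4*(-7 + 3*3)²))/(-32235 - 36562) = ((49 + (-7 + 9))/(-4 + (-7 + 9) + 4*(-7 + 9)²))/(-68797) = ((49 + 2)/(-4 + 2 + 4*2²))*(-1/68797) = (51/(-4 + 2 + 4*4))*(-1/68797) = (51/(-4 + 2 + 16))*(-1/68797) = (51/14)*(-1/68797) = -51/963158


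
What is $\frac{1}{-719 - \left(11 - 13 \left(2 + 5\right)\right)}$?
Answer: $- \frac{1}{639} \approx -0.0015649$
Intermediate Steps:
$\frac{1}{-719 - \left(11 - 13 \left(2 + 5\right)\right)} = \frac{1}{-719 + \left(-11 + 13 \cdot 7\right)} = \frac{1}{-719 + \left(-11 + 91\right)} = \frac{1}{-719 + 80} = \frac{1}{-639} = - \frac{1}{639}$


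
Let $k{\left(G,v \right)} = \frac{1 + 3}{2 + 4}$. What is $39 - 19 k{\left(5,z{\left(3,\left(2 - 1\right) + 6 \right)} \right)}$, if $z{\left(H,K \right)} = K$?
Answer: $\frac{79}{3} \approx 26.333$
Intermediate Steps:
$k{\left(G,v \right)} = \frac{2}{3}$ ($k{\left(G,v \right)} = \frac{4}{6} = 4 \cdot \frac{1}{6} = \frac{2}{3}$)
$39 - 19 k{\left(5,z{\left(3,\left(2 - 1\right) + 6 \right)} \right)} = 39 - \frac{38}{3} = \frac{79}{3}$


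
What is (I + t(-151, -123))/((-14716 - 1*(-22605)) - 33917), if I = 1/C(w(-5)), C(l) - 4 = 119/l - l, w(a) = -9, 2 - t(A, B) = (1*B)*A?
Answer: 37151/52056 ≈ 0.71367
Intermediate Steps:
t(A, B) = 2 - A*B (t(A, B) = 2 - 1*B*A = 2 - B*A = 2 - A*B)
C(l) = 4 - l + 119/l (C(l) = 4 + (119/l - l) = 4 + (-l + 119/l) = 4 - l + 119/l)
I = -9/2 (I = 1/(4 - 1*(-9) + 119/(-9)) = 1/(4 + 9 + 119*(-1/9)) = 1/(4 + 9 - 119/9) = 1/(-2/9) = -9/2 ≈ -4.5000)
(I + t(-151, -123))/((-14716 - 1*(-22605)) - 33917) = (-9/2 + (2 - 1*(-151)*(-123)))/((-14716 - 1*(-22605)) - 33917) = (-9/2 + (2 - 18573))/((-14716 + 22605) - 33917) = (-9/2 - 18571)/(7889 - 33917) = -37151/2/(-26028) = -37151/2*(-1/26028) = 37151/52056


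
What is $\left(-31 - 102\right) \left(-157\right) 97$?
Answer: $2025457$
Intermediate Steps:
$\left(-31 - 102\right) \left(-157\right) 97 = \left(-133\right) \left(-157\right) 97 = 20881 \cdot 97 = 2025457$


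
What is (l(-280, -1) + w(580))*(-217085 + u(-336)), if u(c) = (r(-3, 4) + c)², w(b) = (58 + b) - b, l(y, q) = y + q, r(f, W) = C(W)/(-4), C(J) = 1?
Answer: 371146705/16 ≈ 2.3197e+7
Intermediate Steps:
r(f, W) = -¼ (r(f, W) = 1/(-4) = 1*(-¼) = -¼)
l(y, q) = q + y
w(b) = 58
u(c) = (-¼ + c)²
(l(-280, -1) + w(580))*(-217085 + u(-336)) = ((-1 - 280) + 58)*(-217085 + (-1 + 4*(-336))²/16) = (-281 + 58)*(-217085 + (-1 - 1344)²/16) = -223*(-217085 + (1/16)*(-1345)²) = -223*(-217085 + (1/16)*1809025) = -223*(-217085 + 1809025/16) = -223*(-1664335/16) = 371146705/16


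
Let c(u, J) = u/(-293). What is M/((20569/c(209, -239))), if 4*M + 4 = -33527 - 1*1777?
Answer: 1844843/6026717 ≈ 0.30611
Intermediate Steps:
M = -8827 (M = -1 + (-33527 - 1*1777)/4 = -1 + (-33527 - 1777)/4 = -1 + (¼)*(-35304) = -1 - 8826 = -8827)
c(u, J) = -u/293 (c(u, J) = u*(-1/293) = -u/293)
M/((20569/c(209, -239))) = -8827/(20569/((-1/293*209))) = -8827/(20569/(-209/293)) = -8827/(20569*(-293/209)) = -8827/(-6026717/209) = -8827*(-209/6026717) = 1844843/6026717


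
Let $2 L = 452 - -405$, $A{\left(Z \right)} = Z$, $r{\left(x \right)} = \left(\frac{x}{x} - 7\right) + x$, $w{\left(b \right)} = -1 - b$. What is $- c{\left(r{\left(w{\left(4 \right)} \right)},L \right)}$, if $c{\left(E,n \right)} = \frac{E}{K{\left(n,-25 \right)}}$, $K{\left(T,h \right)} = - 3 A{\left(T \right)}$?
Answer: $- \frac{22}{2571} \approx -0.008557$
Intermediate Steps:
$r{\left(x \right)} = -6 + x$ ($r{\left(x \right)} = \left(1 - 7\right) + x = -6 + x$)
$K{\left(T,h \right)} = - 3 T$
$L = \frac{857}{2}$ ($L = \frac{452 - -405}{2} = \frac{452 + 405}{2} = \frac{1}{2} \cdot 857 = \frac{857}{2} \approx 428.5$)
$c{\left(E,n \right)} = - \frac{E}{3 n}$ ($c{\left(E,n \right)} = \frac{E}{\left(-3\right) n} = E \left(- \frac{1}{3 n}\right) = - \frac{E}{3 n}$)
$- c{\left(r{\left(w{\left(4 \right)} \right)},L \right)} = - \frac{\left(-1\right) \left(-6 - 5\right)}{3 \cdot \frac{857}{2}} = - \frac{\left(-1\right) \left(-6 - 5\right) 2}{3 \cdot 857} = - \frac{\left(-1\right) \left(-11\right) 2}{3 \cdot 857} = \left(-1\right) \frac{22}{2571} = - \frac{22}{2571}$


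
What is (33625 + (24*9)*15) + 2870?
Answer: 39735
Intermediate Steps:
(33625 + (24*9)*15) + 2870 = (33625 + 216*15) + 2870 = (33625 + 3240) + 2870 = 36865 + 2870 = 39735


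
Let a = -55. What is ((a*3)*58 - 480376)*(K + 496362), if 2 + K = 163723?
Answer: -323405025518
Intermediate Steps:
K = 163721 (K = -2 + 163723 = 163721)
((a*3)*58 - 480376)*(K + 496362) = (-55*3*58 - 480376)*(163721 + 496362) = (-165*58 - 480376)*660083 = (-9570 - 480376)*660083 = -489946*660083 = -323405025518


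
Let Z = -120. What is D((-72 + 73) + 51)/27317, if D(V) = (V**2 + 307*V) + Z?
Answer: 18548/27317 ≈ 0.67899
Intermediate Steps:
D(V) = -120 + V**2 + 307*V (D(V) = (V**2 + 307*V) - 120 = -120 + V**2 + 307*V)
D((-72 + 73) + 51)/27317 = (-120 + ((-72 + 73) + 51)**2 + 307*((-72 + 73) + 51))/27317 = (-120 + (1 + 51)**2 + 307*(1 + 51))*(1/27317) = (-120 + 52**2 + 307*52)*(1/27317) = (-120 + 2704 + 15964)*(1/27317) = 18548*(1/27317) = 18548/27317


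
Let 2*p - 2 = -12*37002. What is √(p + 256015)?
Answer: 2*√8501 ≈ 184.40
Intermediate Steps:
p = -222011 (p = 1 + (-12*37002)/2 = 1 + (½)*(-444024) = 1 - 222012 = -222011)
√(p + 256015) = √(-222011 + 256015) = √34004 = 2*√8501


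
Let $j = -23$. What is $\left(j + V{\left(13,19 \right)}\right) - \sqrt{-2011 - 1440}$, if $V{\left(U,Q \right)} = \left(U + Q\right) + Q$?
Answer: $28 - i \sqrt{3451} \approx 28.0 - 58.745 i$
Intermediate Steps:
$V{\left(U,Q \right)} = U + 2 Q$ ($V{\left(U,Q \right)} = \left(Q + U\right) + Q = U + 2 Q$)
$\left(j + V{\left(13,19 \right)}\right) - \sqrt{-2011 - 1440} = \left(-23 + \left(13 + 2 \cdot 19\right)\right) - \sqrt{-2011 - 1440} = \left(-23 + \left(13 + 38\right)\right) - \sqrt{-3451} = \left(-23 + 51\right) - i \sqrt{3451} = 28 - i \sqrt{3451}$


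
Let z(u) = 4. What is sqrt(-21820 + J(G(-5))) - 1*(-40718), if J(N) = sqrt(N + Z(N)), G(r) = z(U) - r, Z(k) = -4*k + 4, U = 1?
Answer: 40718 + sqrt(-21820 + I*sqrt(23)) ≈ 40718.0 + 147.72*I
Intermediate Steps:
Z(k) = 4 - 4*k
G(r) = 4 - r
J(N) = sqrt(4 - 3*N) (J(N) = sqrt(N + (4 - 4*N)) = sqrt(4 - 3*N))
sqrt(-21820 + J(G(-5))) - 1*(-40718) = sqrt(-21820 + sqrt(4 - 3*(4 - 1*(-5)))) - 1*(-40718) = sqrt(-21820 + sqrt(4 - 3*(4 + 5))) + 40718 = sqrt(-21820 + sqrt(4 - 3*9)) + 40718 = sqrt(-21820 + sqrt(4 - 27)) + 40718 = sqrt(-21820 + sqrt(-23)) + 40718 = sqrt(-21820 + I*sqrt(23)) + 40718 = 40718 + sqrt(-21820 + I*sqrt(23))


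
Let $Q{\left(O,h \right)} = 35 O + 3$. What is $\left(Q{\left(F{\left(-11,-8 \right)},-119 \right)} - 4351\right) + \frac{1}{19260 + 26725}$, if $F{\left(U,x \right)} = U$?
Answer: $- \frac{217647004}{45985} \approx -4733.0$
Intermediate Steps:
$Q{\left(O,h \right)} = 3 + 35 O$
$\left(Q{\left(F{\left(-11,-8 \right)},-119 \right)} - 4351\right) + \frac{1}{19260 + 26725} = \left(\left(3 + 35 \left(-11\right)\right) - 4351\right) + \frac{1}{19260 + 26725} = \left(\left(3 - 385\right) - 4351\right) + \frac{1}{45985} = \left(-382 - 4351\right) + \frac{1}{45985} = -4733 + \frac{1}{45985} = - \frac{217647004}{45985}$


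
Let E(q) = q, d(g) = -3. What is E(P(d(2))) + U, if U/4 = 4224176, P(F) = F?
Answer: 16896701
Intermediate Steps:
U = 16896704 (U = 4*4224176 = 16896704)
E(P(d(2))) + U = -3 + 16896704 = 16896701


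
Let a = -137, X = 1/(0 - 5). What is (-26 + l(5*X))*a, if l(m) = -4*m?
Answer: 3014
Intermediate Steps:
X = -⅕ (X = 1/(-5) = -⅕ ≈ -0.20000)
(-26 + l(5*X))*a = (-26 - 20*(-1)/5)*(-137) = (-26 - 4*(-1))*(-137) = (-26 + 4)*(-137) = -22*(-137) = 3014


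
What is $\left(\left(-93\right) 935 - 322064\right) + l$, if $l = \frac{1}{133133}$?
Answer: $- \frac{54453926526}{133133} \approx -4.0902 \cdot 10^{5}$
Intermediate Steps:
$l = \frac{1}{133133} \approx 7.5113 \cdot 10^{-6}$
$\left(\left(-93\right) 935 - 322064\right) + l = \left(\left(-93\right) 935 - 322064\right) + \frac{1}{133133} = \left(-86955 - 322064\right) + \frac{1}{133133} = -409019 + \frac{1}{133133} = - \frac{54453926526}{133133}$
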